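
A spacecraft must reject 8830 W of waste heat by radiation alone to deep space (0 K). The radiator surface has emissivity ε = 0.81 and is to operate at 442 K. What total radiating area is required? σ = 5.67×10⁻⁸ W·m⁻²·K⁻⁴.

P = εσA T⁴ ⇒ A = P/(εσT⁴).
T⁴ = 3.817×10¹⁰ K⁴.
A = 8830/(0.81 × 5.67×10⁻⁸ × 3.817×10¹⁰).

A ≈ 5.04 m²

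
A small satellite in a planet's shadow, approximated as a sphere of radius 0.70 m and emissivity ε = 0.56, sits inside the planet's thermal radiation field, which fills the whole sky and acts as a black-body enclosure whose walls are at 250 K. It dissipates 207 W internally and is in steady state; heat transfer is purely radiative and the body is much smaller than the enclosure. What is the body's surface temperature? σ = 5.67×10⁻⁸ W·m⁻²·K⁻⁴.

For a small grey body in a large enclosure, net radiated power = εσA(T⁴ − T_w⁴).
Steady state: P = εσA(T⁴ − T_w⁴) with A = 4πr² = 6.158 m².
T⁴ = P/(εσA) + T_w⁴ = 207/(0.56·5.67×10⁻⁸·6.158) + (250)⁴
    = 1.059×10⁹ + 3.906×10⁹ = 4.965×10⁹ K⁴.

T ≈ 265 K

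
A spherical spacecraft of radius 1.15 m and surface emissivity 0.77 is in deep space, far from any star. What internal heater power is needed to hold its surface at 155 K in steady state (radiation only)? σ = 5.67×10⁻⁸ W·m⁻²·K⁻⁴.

P ≈ 419 W

P = εσ·4πr²·T⁴.
4πr² = 16.62 m²; T⁴ = 5.772×10⁸ K⁴.
P = 0.77·5.67×10⁻⁸·16.62·5.772×10⁸.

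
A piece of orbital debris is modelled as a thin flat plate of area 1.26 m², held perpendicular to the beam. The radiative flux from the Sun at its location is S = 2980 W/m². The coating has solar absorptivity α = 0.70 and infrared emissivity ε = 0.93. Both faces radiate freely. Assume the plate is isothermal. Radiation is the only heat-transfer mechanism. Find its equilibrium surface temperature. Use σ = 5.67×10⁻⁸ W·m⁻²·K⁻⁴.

T ≈ 375 K

At equilibrium, absorbed power = emitted power.
Absorbing cross-section = A = 1.260 m²; emitting surface = 2A = 2.520 m² (ratio 2).
αS·A_cross = εσ·A_surf·T⁴  ⇒  T⁴ = αS/(ε·2σ).
T⁴ = 0.700·2980/(0.93·2·5.67×10⁻⁸) = 1.978×10¹⁰ K⁴.
T = (1.978×10¹⁰)^(1/4).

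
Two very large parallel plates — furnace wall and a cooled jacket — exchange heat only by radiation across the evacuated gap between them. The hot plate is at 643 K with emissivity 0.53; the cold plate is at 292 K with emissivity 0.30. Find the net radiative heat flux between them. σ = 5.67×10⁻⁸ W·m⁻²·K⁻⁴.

q ≈ 2200 W/m²

For two infinite grey parallel plates, q = σ(T₁⁴ − T₂⁴)/(1/ε₁ + 1/ε₂ − 1).
T₁⁴ − T₂⁴ = 1.709×10¹¹ − 7.270×10⁹ = 1.637×10¹¹ K⁴.
1/ε₁ + 1/ε₂ − 1 = 1.887 + 3.333 − 1 = 4.220.
q = 5.67×10⁻⁸ × 1.637×10¹¹ / 4.220.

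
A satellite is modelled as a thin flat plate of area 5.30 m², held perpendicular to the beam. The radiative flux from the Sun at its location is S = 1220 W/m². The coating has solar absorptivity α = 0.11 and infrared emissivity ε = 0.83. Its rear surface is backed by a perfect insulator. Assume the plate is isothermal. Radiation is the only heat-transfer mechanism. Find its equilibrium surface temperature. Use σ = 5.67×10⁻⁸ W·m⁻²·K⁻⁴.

T ≈ 231 K

At equilibrium, absorbed power = emitted power.
Absorbing cross-section = A = 5.300 m²; emitting surface = A = 5.300 m² (ratio 1).
αS·A_cross = εσ·A_surf·T⁴  ⇒  T⁴ = αS/(ε·1σ).
T⁴ = 0.110·1220/(0.83·1·5.67×10⁻⁸) = 2.852×10⁹ K⁴.
T = (2.852×10⁹)^(1/4).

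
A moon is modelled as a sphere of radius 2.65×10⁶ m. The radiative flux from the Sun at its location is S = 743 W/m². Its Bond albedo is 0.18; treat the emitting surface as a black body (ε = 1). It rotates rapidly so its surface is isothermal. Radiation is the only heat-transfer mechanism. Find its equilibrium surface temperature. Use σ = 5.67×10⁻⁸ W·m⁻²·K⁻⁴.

At equilibrium, absorbed power = emitted power.
Absorbing cross-section = πr² = 2.206×10¹³ m²; emitting surface = 4πr² = 8.825×10¹³ m² (ratio 4).
(1−a)S·A_cross = εσ·A_surf·T⁴  ⇒  T⁴ = (1−a)S/(4σ).
T⁴ = 0.820·743/(4·5.67×10⁻⁸) = 2.686×10⁹ K⁴.
T = (2.686×10⁹)^(1/4).

T ≈ 228 K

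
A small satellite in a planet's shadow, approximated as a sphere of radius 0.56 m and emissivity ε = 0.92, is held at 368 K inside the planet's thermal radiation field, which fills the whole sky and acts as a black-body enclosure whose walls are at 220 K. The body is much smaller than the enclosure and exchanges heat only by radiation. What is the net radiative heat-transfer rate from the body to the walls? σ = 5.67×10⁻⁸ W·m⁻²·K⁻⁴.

P_net ≈ 3290 W

For a small grey body in a large enclosure: P_net = εσA(T_body⁴ − T_wall⁴).
A = 4πr² = 3.941 m²; T_body⁴ − T_wall⁴ = 1.834×10¹⁰ − 2.343×10⁹ = 1.600×10¹⁰ K⁴.
|P_net| = 0.92·5.67×10⁻⁸·3.941·1.600×10¹⁰.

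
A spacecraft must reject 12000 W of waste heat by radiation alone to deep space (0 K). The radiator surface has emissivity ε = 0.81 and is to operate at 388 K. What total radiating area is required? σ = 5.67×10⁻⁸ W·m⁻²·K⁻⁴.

P = εσA T⁴ ⇒ A = P/(εσT⁴).
T⁴ = 2.266×10¹⁰ K⁴.
A = 12000/(0.81 × 5.67×10⁻⁸ × 2.266×10¹⁰).

A ≈ 11.5 m²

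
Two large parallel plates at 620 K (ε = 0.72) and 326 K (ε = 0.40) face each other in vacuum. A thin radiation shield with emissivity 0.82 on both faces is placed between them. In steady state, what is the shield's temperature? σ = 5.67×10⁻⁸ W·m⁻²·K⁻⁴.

T_s ≈ 558 K

In steady state the net flux on the hot side equals that on the cold side.
σ(T₁⁴−T_s⁴)/D₁ = σ(T_s⁴−T₂⁴)/D₂, with D₁ = 1/ε₁+1/ε_s−1 = 1.608, D₂ = 1/ε_s+1/ε₂−1 = 2.720.
Solve for T_s⁴: T_s⁴ = (D₂·T₁⁴ + D₁·T₂⁴)/(D₁+D₂) = 9.705×10¹⁰ K⁴.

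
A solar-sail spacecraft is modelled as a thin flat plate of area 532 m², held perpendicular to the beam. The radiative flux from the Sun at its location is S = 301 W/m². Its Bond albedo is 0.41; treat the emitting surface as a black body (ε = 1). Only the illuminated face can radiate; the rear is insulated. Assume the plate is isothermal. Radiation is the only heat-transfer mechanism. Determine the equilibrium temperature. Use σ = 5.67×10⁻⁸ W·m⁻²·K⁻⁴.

At equilibrium, absorbed power = emitted power.
Absorbing cross-section = A = 532.0 m²; emitting surface = A = 532.0 m² (ratio 1).
(1−a)S·A_cross = εσ·A_surf·T⁴  ⇒  T⁴ = (1−a)S/(1σ).
T⁴ = 0.590·301/(1·5.67×10⁻⁸) = 3.132×10⁹ K⁴.
T = (3.132×10⁹)^(1/4).

T ≈ 237 K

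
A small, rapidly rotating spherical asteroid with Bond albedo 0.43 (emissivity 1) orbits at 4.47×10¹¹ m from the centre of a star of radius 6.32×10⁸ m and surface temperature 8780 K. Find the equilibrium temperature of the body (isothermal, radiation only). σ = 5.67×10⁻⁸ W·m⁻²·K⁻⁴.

T ≈ 203 K

The star's surface emits σT_*⁴; at distance d the flux is S = σT_*⁴(R_*/d)².
S = 5.67×10⁻⁸·(8780)⁴·(6.32×10⁸/4.47×10¹¹)² = 673.6 W/m².
For an isothermal sphere T⁴ = (1−a)S/(4σ) = 1.693×10⁹ K⁴.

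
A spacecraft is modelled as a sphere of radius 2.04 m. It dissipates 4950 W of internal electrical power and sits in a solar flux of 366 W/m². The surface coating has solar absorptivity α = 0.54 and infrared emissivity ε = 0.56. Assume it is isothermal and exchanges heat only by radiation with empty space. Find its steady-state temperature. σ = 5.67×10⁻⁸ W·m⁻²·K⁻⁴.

T ≈ 260 K

At steady state, absorbed solar power + internal power = radiated power.
Absorbed: α·S·A_cross = 0.54·366·13.07 = 2584 W (cross-section πr²).
Total input = 2584 + 4950 = 7534 W.
Radiated: εσ·A_surf·T⁴ with A_surf = 4πr² = 52.30 m².
T⁴ = 7534/(0.56·5.67×10⁻⁸·52.30) = 4.537×10⁹ K⁴.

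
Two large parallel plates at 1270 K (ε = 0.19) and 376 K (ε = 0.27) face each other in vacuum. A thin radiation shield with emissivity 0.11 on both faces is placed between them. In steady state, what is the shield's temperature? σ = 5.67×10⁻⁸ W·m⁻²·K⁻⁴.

In steady state the net flux on the hot side equals that on the cold side.
σ(T₁⁴−T_s⁴)/D₁ = σ(T_s⁴−T₂⁴)/D₂, with D₁ = 1/ε₁+1/ε_s−1 = 13.35, D₂ = 1/ε_s+1/ε₂−1 = 11.79.
Solve for T_s⁴: T_s⁴ = (D₂·T₁⁴ + D₁·T₂⁴)/(D₁+D₂) = 1.231×10¹² K⁴.

T_s ≈ 1050 K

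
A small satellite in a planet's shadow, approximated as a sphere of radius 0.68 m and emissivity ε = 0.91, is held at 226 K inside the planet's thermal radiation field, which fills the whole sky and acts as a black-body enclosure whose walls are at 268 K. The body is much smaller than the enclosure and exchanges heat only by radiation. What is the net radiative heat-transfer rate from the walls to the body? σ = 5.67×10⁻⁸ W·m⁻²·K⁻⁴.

For a small grey body in a large enclosure: P_net = εσA(T_body⁴ − T_wall⁴).
A = 4πr² = 5.811 m²; T_body⁴ − T_wall⁴ = 2.609×10⁹ − 5.159×10⁹ = -2.550×10⁹ K⁴.
|P_net| = 0.91·5.67×10⁻⁸·5.811·2.550×10⁹.

P_net ≈ 765 W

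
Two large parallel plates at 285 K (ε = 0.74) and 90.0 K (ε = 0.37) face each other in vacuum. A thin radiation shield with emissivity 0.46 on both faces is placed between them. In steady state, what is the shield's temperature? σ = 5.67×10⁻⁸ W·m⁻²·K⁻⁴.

In steady state the net flux on the hot side equals that on the cold side.
σ(T₁⁴−T_s⁴)/D₁ = σ(T_s⁴−T₂⁴)/D₂, with D₁ = 1/ε₁+1/ε_s−1 = 2.525, D₂ = 1/ε_s+1/ε₂−1 = 3.877.
Solve for T_s⁴: T_s⁴ = (D₂·T₁⁴ + D₁·T₂⁴)/(D₁+D₂) = 4.021×10⁹ K⁴.

T_s ≈ 252 K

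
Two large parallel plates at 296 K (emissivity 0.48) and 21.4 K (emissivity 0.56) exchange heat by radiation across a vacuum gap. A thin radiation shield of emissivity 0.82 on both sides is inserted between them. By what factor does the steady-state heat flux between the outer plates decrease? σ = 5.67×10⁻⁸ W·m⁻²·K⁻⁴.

factor ≈ 1.50

Without shield: q₀ = σΔ(T⁴)/(1/ε₁+1/ε₂−1) with denominator 2.869.
With shield the two gaps are in series; the resistances add: (1/ε₁+1/ε_s−1)+(1/ε_s+1/ε₂−1) = 2.303+2.005 = 4.308.
Heat-flux ratio q₀/q = 4.308/2.869.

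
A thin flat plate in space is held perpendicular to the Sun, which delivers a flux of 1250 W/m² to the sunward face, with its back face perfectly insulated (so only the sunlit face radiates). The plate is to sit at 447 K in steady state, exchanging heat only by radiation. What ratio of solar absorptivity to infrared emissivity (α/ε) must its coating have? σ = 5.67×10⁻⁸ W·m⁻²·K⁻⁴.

α/ε ≈ 1.81

Balance: αS·A = εσ·1A·T⁴ ⇒ α/ε = σT⁴/S.
α/ε = 5.67×10⁻⁸·(447)⁴/1250 = 5.67×10⁻⁸·3.992×10¹⁰/1250.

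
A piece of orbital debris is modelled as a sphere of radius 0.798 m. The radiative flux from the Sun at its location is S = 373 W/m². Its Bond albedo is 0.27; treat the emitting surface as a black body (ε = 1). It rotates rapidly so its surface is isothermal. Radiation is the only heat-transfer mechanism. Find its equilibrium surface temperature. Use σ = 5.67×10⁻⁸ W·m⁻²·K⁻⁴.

At equilibrium, absorbed power = emitted power.
Absorbing cross-section = πr² = 2.001 m²; emitting surface = 4πr² = 8.002 m² (ratio 4).
(1−a)S·A_cross = εσ·A_surf·T⁴  ⇒  T⁴ = (1−a)S/(4σ).
T⁴ = 0.730·373/(4·5.67×10⁻⁸) = 1.201×10⁹ K⁴.
T = (1.201×10⁹)^(1/4).

T ≈ 186 K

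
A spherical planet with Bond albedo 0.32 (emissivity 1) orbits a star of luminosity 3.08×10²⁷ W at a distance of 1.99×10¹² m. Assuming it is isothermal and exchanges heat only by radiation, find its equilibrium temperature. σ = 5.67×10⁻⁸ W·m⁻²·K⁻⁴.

First find the stellar flux at distance d: S = L/(4πd²) = 3.08×10²⁷/(4π·(1.99×10¹²)²) = 61.89 W/m².
For an isothermal sphere, absorbed (1−a)S·πr² = emitted σ·4πr²·T⁴, so T⁴ = (1−a)S/(4σ).
T⁴ = 0.680·61.89/(4·5.67×10⁻⁸) = 1.856×10⁸ K⁴.

T ≈ 117 K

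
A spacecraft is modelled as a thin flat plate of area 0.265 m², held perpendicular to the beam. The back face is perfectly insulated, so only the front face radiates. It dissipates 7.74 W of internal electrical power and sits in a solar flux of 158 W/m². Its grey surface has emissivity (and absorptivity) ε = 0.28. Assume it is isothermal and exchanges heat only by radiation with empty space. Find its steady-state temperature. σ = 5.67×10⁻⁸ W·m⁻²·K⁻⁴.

T ≈ 261 K

At steady state, absorbed solar power + internal power = radiated power.
Absorbed: α·S·A_cross = 0.28·158·0.2650 = 11.72 W (cross-section A).
Total input = 11.72 + 7.74 = 19.46 W.
Radiated: εσ·A_surf·T⁴ with A_surf = A = 0.2650 m².
T⁴ = 19.46/(0.28·5.67×10⁻⁸·0.2650) = 4.626×10⁹ K⁴.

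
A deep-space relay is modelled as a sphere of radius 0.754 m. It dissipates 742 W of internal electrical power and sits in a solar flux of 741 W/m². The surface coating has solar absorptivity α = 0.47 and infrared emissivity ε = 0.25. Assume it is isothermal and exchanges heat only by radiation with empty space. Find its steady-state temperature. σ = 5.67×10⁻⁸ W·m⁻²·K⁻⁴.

At steady state, absorbed solar power + internal power = radiated power.
Absorbed: α·S·A_cross = 0.47·741·1.786 = 622.0 W (cross-section πr²).
Total input = 622.0 + 742 = 1364 W.
Radiated: εσ·A_surf·T⁴ with A_surf = 4πr² = 7.144 m².
T⁴ = 1364/(0.25·5.67×10⁻⁸·7.144) = 1.347×10¹⁰ K⁴.

T ≈ 341 K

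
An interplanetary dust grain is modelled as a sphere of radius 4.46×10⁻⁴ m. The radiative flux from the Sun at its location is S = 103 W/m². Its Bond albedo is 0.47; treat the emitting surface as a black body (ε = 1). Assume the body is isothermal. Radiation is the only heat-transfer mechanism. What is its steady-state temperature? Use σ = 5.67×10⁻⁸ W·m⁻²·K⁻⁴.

T ≈ 125 K

At equilibrium, absorbed power = emitted power.
Absorbing cross-section = πr² = 6.249×10⁻⁷ m²; emitting surface = 4πr² = 2.500×10⁻⁶ m² (ratio 4).
(1−a)S·A_cross = εσ·A_surf·T⁴  ⇒  T⁴ = (1−a)S/(4σ).
T⁴ = 0.530·103/(4·5.67×10⁻⁸) = 2.407×10⁸ K⁴.
T = (2.407×10⁸)^(1/4).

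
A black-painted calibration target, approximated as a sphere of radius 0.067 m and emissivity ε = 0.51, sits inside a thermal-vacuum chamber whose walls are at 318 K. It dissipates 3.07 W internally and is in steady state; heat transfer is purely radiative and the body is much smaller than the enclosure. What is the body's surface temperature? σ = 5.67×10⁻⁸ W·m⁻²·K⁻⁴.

For a small grey body in a large enclosure, net radiated power = εσA(T⁴ − T_w⁴).
Steady state: P = εσA(T⁴ − T_w⁴) with A = 4πr² = 0.05641 m².
T⁴ = P/(εσA) + T_w⁴ = 3.07/(0.51·5.67×10⁻⁸·0.05641) + (318)⁴
    = 1.882×10⁹ + 1.023×10¹⁰ = 1.211×10¹⁰ K⁴.

T ≈ 332 K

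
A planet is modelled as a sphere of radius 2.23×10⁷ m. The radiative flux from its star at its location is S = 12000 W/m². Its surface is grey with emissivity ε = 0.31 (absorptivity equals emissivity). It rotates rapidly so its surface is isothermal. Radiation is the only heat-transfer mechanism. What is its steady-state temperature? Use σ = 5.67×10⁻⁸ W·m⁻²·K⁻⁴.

T ≈ 480 K

At equilibrium, absorbed power = emitted power.
Absorbing cross-section = πr² = 1.562×10¹⁵ m²; emitting surface = 4πr² = 6.249×10¹⁵ m² (ratio 4).
εS·A_cross = εσ·A_surf·T⁴  ⇒  T⁴ = S/(4σ)   (ε cancels).
T⁴ = 12000/(4·5.67×10⁻⁸) = 5.291×10¹⁰ K⁴.
T = (5.291×10¹⁰)^(1/4).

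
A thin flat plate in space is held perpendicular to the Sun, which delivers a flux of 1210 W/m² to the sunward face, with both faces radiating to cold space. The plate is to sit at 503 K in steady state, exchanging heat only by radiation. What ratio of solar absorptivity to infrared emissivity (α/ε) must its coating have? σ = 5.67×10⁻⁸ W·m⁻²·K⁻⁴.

Balance: αS·A = εσ·2A·T⁴ ⇒ α/ε = 2σT⁴/S.
α/ε = 2·5.67×10⁻⁸·(503)⁴/1210 = 2·5.67×10⁻⁸·6.401×10¹⁰/1210.

α/ε ≈ 6.00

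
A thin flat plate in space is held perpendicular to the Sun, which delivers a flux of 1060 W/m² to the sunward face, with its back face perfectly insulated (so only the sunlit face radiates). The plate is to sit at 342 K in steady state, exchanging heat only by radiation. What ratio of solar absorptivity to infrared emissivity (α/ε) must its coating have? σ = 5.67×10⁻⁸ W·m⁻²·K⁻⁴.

α/ε ≈ 0.732

Balance: αS·A = εσ·1A·T⁴ ⇒ α/ε = σT⁴/S.
α/ε = 5.67×10⁻⁸·(342)⁴/1060 = 5.67×10⁻⁸·1.368×10¹⁰/1060.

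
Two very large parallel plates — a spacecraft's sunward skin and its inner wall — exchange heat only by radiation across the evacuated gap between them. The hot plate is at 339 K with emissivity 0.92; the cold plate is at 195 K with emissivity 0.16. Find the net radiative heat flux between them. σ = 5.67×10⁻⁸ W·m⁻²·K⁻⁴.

For two infinite grey parallel plates, q = σ(T₁⁴ − T₂⁴)/(1/ε₁ + 1/ε₂ − 1).
T₁⁴ − T₂⁴ = 1.321×10¹⁰ − 1.446×10⁹ = 1.176×10¹⁰ K⁴.
1/ε₁ + 1/ε₂ − 1 = 1.087 + 6.250 − 1 = 6.337.
q = 5.67×10⁻⁸ × 1.176×10¹⁰ / 6.337.

q ≈ 105 W/m²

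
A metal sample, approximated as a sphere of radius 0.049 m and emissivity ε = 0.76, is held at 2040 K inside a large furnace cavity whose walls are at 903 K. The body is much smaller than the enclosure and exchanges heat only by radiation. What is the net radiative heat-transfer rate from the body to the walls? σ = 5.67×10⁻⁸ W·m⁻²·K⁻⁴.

P_net ≈ 21700 W

For a small grey body in a large enclosure: P_net = εσA(T_body⁴ − T_wall⁴).
A = 4πr² = 0.03017 m²; T_body⁴ − T_wall⁴ = 1.732×10¹³ − 6.649×10¹¹ = 1.665×10¹³ K⁴.
|P_net| = 0.76·5.67×10⁻⁸·0.03017·1.665×10¹³.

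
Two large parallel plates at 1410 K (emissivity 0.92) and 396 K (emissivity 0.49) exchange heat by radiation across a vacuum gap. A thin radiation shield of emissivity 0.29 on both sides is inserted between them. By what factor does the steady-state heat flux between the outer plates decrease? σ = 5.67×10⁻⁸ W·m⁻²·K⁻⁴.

Without shield: q₀ = σΔ(T⁴)/(1/ε₁+1/ε₂−1) with denominator 2.128.
With shield the two gaps are in series; the resistances add: (1/ε₁+1/ε_s−1)+(1/ε_s+1/ε₂−1) = 3.535+4.489 = 8.024.
Heat-flux ratio q₀/q = 8.024/2.128.

factor ≈ 3.77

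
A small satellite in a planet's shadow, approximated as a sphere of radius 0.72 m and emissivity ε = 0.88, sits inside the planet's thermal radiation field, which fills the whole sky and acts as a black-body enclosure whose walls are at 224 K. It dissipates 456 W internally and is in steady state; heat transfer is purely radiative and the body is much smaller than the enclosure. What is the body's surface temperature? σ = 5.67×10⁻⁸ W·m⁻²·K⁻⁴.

T ≈ 250 K

For a small grey body in a large enclosure, net radiated power = εσA(T⁴ − T_w⁴).
Steady state: P = εσA(T⁴ − T_w⁴) with A = 4πr² = 6.514 m².
T⁴ = P/(εσA) + T_w⁴ = 456/(0.88·5.67×10⁻⁸·6.514) + (224)⁴
    = 1.403×10⁹ + 2.518×10⁹ = 3.921×10⁹ K⁴.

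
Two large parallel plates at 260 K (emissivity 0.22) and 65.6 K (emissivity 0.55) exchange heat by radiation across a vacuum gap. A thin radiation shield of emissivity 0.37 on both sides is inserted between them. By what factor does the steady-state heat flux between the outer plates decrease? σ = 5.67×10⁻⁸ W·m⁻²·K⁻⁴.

Without shield: q₀ = σΔ(T⁴)/(1/ε₁+1/ε₂−1) with denominator 5.364.
With shield the two gaps are in series; the resistances add: (1/ε₁+1/ε_s−1)+(1/ε_s+1/ε₂−1) = 6.248+3.521 = 9.769.
Heat-flux ratio q₀/q = 9.769/5.364.

factor ≈ 1.82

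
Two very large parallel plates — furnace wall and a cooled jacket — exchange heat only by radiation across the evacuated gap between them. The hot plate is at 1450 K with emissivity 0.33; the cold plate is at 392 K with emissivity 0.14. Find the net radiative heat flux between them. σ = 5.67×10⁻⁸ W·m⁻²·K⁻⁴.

For two infinite grey parallel plates, q = σ(T₁⁴ − T₂⁴)/(1/ε₁ + 1/ε₂ − 1).
T₁⁴ − T₂⁴ = 4.421×10¹² − 2.361×10¹⁰ = 4.397×10¹² K⁴.
1/ε₁ + 1/ε₂ − 1 = 3.030 + 7.143 − 1 = 9.173.
q = 5.67×10⁻⁸ × 4.397×10¹² / 9.173.

q ≈ 27200 W/m²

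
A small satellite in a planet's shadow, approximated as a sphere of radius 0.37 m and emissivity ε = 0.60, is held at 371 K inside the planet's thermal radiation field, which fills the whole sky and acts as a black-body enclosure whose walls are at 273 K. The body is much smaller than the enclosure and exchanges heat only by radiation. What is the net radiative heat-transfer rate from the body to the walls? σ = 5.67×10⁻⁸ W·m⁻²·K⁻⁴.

For a small grey body in a large enclosure: P_net = εσA(T_body⁴ − T_wall⁴).
A = 4πr² = 1.720 m²; T_body⁴ − T_wall⁴ = 1.895×10¹⁰ − 5.555×10⁹ = 1.339×10¹⁰ K⁴.
|P_net| = 0.60·5.67×10⁻⁸·1.720·1.339×10¹⁰.

P_net ≈ 784 W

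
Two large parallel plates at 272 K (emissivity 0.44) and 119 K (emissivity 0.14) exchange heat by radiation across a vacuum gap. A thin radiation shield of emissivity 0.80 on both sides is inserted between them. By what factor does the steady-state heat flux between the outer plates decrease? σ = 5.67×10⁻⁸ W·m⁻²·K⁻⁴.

factor ≈ 1.18

Without shield: q₀ = σΔ(T⁴)/(1/ε₁+1/ε₂−1) with denominator 8.416.
With shield the two gaps are in series; the resistances add: (1/ε₁+1/ε_s−1)+(1/ε_s+1/ε₂−1) = 2.523+7.393 = 9.916.
Heat-flux ratio q₀/q = 9.916/8.416.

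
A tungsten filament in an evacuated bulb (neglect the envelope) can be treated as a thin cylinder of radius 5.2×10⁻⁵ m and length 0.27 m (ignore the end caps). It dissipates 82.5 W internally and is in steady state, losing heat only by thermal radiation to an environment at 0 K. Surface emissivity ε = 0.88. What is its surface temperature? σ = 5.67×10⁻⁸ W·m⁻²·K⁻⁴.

Steady state: internal power = radiated power, P = εσA T⁴.
Radiating area A = 2πrL = 8.822×10⁻⁵ m².
T⁴ = P/(εσA) = 82.5/(0.88·5.67×10⁻⁸·8.822×10⁻⁵) = 1.874×10¹³ K⁴.
T = (1.874×10¹³)^(1/4).

T ≈ 2080 K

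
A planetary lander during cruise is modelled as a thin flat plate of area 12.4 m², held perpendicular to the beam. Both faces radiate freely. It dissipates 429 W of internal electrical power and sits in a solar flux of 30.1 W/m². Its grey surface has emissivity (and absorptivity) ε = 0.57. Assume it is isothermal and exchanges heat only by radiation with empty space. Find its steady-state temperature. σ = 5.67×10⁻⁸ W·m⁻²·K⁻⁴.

At steady state, absorbed solar power + internal power = radiated power.
Absorbed: α·S·A_cross = 0.57·30.1·12.40 = 212.7 W (cross-section A).
Total input = 212.7 + 429 = 641.7 W.
Radiated: εσ·A_surf·T⁴ with A_surf = 2A = 24.80 m².
T⁴ = 641.7/(0.57·5.67×10⁻⁸·24.80) = 8.007×10⁸ K⁴.

T ≈ 168 K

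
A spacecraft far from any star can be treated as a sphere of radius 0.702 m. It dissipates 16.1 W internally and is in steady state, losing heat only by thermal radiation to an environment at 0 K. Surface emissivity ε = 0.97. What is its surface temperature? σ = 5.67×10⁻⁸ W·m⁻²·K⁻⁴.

T ≈ 82.9 K

Steady state: internal power = radiated power, P = εσA T⁴.
Radiating area A = 4πr² = 6.193 m².
T⁴ = P/(εσA) = 16.1/(0.97·5.67×10⁻⁸·6.193) = 4.727×10⁷ K⁴.
T = (4.727×10⁷)^(1/4).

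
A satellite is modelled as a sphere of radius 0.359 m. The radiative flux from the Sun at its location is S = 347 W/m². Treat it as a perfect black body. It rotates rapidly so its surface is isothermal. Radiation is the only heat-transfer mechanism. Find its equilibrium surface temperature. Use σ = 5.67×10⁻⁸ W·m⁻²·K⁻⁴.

T ≈ 198 K

At equilibrium, absorbed power = emitted power.
Absorbing cross-section = πr² = 0.4049 m²; emitting surface = 4πr² = 1.620 m² (ratio 4).
S·A_cross = εσ·A_surf·T⁴  ⇒  T⁴ = S/(4σ).
T⁴ = 1.00·347/(4·5.67×10⁻⁸) = 1.530×10⁹ K⁴.
T = (1.530×10⁹)^(1/4).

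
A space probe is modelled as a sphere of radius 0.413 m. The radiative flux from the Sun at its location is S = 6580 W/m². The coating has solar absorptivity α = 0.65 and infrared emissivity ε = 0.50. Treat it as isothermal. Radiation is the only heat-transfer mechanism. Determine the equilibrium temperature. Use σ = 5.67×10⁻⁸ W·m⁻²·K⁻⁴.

T ≈ 441 K

At equilibrium, absorbed power = emitted power.
Absorbing cross-section = πr² = 0.5359 m²; emitting surface = 4πr² = 2.143 m² (ratio 4).
αS·A_cross = εσ·A_surf·T⁴  ⇒  T⁴ = αS/(ε·4σ).
T⁴ = 0.650·6580/(0.50·4·5.67×10⁻⁸) = 3.772×10¹⁰ K⁴.
T = (3.772×10¹⁰)^(1/4).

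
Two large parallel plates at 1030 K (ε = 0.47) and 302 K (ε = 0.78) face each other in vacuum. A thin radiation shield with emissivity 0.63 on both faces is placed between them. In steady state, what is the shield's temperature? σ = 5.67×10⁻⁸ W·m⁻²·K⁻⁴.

T_s ≈ 825 K

In steady state the net flux on the hot side equals that on the cold side.
σ(T₁⁴−T_s⁴)/D₁ = σ(T_s⁴−T₂⁴)/D₂, with D₁ = 1/ε₁+1/ε_s−1 = 2.715, D₂ = 1/ε_s+1/ε₂−1 = 1.869.
Solve for T_s⁴: T_s⁴ = (D₂·T₁⁴ + D₁·T₂⁴)/(D₁+D₂) = 4.639×10¹¹ K⁴.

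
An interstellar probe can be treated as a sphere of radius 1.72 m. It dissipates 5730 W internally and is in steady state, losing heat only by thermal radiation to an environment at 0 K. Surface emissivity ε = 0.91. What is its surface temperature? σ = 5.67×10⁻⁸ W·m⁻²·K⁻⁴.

Steady state: internal power = radiated power, P = εσA T⁴.
Radiating area A = 4πr² = 37.18 m².
T⁴ = P/(εσA) = 5730/(0.91·5.67×10⁻⁸·37.18) = 2.987×10⁹ K⁴.
T = (2.987×10⁹)^(1/4).

T ≈ 234 K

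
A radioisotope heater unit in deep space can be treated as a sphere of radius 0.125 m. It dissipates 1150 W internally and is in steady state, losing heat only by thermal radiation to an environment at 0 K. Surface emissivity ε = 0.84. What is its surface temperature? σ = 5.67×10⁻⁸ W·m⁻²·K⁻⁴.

Steady state: internal power = radiated power, P = εσA T⁴.
Radiating area A = 4πr² = 0.1963 m².
T⁴ = P/(εσA) = 1150/(0.84·5.67×10⁻⁸·0.1963) = 1.230×10¹¹ K⁴.
T = (1.230×10¹¹)^(1/4).

T ≈ 592 K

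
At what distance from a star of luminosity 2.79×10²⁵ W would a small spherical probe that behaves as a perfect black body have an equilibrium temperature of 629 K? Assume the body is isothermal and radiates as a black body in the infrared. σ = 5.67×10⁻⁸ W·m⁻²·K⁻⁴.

d ≈ 7.91×10⁹ m

For an isothermal black-emitting sphere, (1−a)S·πr² = σ·4πr²·T⁴ ⇒ S = 4σT⁴/(1−a).
S = 4·5.67×10⁻⁸·(629)⁴/1.00 = 35500 W/m².
Flux falls as S = L/(4πd²), so d = √(L/(4πS)) = √(2.79×10²⁵/(4π·35500)).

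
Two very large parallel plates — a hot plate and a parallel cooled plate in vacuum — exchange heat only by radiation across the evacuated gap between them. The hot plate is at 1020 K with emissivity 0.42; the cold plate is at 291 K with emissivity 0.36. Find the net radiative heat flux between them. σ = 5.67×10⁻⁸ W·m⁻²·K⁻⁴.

q ≈ 14700 W/m²

For two infinite grey parallel plates, q = σ(T₁⁴ − T₂⁴)/(1/ε₁ + 1/ε₂ − 1).
T₁⁴ − T₂⁴ = 1.082×10¹² − 7.171×10⁹ = 1.075×10¹² K⁴.
1/ε₁ + 1/ε₂ − 1 = 2.381 + 2.778 − 1 = 4.159.
q = 5.67×10⁻⁸ × 1.075×10¹² / 4.159.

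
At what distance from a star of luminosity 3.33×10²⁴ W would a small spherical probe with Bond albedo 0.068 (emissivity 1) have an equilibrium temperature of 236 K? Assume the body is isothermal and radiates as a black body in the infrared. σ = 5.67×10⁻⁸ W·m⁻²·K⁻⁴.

d ≈ 1.87×10¹⁰ m

For an isothermal black-emitting sphere, (1−a)S·πr² = σ·4πr²·T⁴ ⇒ S = 4σT⁴/(1−a).
S = 4·5.67×10⁻⁸·(236)⁴/0.932 = 754.9 W/m².
Flux falls as S = L/(4πd²), so d = √(L/(4πS)) = √(3.33×10²⁴/(4π·754.9)).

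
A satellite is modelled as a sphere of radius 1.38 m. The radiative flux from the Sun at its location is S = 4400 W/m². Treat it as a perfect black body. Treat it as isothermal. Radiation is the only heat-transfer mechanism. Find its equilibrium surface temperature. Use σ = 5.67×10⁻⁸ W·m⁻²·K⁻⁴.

T ≈ 373 K

At equilibrium, absorbed power = emitted power.
Absorbing cross-section = πr² = 5.983 m²; emitting surface = 4πr² = 23.93 m² (ratio 4).
S·A_cross = εσ·A_surf·T⁴  ⇒  T⁴ = S/(4σ).
T⁴ = 1.00·4400/(4·5.67×10⁻⁸) = 1.940×10¹⁰ K⁴.
T = (1.940×10¹⁰)^(1/4).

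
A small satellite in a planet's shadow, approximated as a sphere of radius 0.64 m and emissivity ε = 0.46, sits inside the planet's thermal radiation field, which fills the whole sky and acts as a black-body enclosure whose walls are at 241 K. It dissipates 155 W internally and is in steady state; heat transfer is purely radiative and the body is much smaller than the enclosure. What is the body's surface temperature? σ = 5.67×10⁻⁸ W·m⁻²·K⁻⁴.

For a small grey body in a large enclosure, net radiated power = εσA(T⁴ − T_w⁴).
Steady state: P = εσA(T⁴ − T_w⁴) with A = 4πr² = 5.147 m².
T⁴ = P/(εσA) + T_w⁴ = 155/(0.46·5.67×10⁻⁸·5.147) + (241)⁴
    = 1.155×10⁹ + 3.373×10⁹ = 4.528×10⁹ K⁴.

T ≈ 259 K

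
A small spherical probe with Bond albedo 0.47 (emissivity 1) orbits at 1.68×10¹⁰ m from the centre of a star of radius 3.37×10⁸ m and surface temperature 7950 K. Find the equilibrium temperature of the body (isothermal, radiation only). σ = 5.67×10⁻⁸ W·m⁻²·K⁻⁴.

T ≈ 679 K

The star's surface emits σT_*⁴; at distance d the flux is S = σT_*⁴(R_*/d)².
S = 5.67×10⁻⁸·(7950)⁴·(3.37×10⁸/1.68×10¹⁰)² = 91140 W/m².
For an isothermal sphere T⁴ = (1−a)S/(4σ) = 2.130×10¹¹ K⁴.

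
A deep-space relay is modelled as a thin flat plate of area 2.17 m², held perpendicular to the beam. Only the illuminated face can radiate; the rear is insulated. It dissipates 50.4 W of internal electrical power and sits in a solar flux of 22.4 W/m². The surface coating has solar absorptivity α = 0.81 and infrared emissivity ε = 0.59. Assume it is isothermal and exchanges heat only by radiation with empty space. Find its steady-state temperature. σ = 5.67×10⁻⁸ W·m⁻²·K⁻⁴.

T ≈ 188 K

At steady state, absorbed solar power + internal power = radiated power.
Absorbed: α·S·A_cross = 0.81·22.4·2.170 = 39.37 W (cross-section A).
Total input = 39.37 + 50.4 = 89.77 W.
Radiated: εσ·A_surf·T⁴ with A_surf = A = 2.170 m².
T⁴ = 89.77/(0.59·5.67×10⁻⁸·2.170) = 1.237×10⁹ K⁴.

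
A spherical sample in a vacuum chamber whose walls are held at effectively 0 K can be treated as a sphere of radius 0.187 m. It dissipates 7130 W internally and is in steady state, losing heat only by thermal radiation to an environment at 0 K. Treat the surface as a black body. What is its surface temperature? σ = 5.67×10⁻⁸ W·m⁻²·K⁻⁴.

Steady state: internal power = radiated power, P = εσA T⁴.
Radiating area A = 4πr² = 0.4394 m².
T⁴ = P/(εσA) = 7130/(1.0·5.67×10⁻⁸·0.4394) = 2.862×10¹¹ K⁴.
T = (2.862×10¹¹)^(1/4).

T ≈ 731 K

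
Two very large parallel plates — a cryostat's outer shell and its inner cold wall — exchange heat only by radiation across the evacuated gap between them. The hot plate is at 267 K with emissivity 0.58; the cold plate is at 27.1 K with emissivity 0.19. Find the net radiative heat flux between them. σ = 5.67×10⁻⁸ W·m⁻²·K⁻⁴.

q ≈ 48.1 W/m²

For two infinite grey parallel plates, q = σ(T₁⁴ − T₂⁴)/(1/ε₁ + 1/ε₂ − 1).
T₁⁴ − T₂⁴ = 5.082×10⁹ − 5.394×10⁵ = 5.082×10⁹ K⁴.
1/ε₁ + 1/ε₂ − 1 = 1.724 + 5.263 − 1 = 5.987.
q = 5.67×10⁻⁸ × 5.082×10⁹ / 5.987.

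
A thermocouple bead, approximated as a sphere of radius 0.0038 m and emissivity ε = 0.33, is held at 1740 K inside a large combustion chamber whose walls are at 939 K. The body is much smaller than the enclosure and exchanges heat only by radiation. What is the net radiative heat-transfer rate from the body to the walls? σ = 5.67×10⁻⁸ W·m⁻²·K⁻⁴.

For a small grey body in a large enclosure: P_net = εσA(T_body⁴ − T_wall⁴).
A = 4πr² = 1.815×10⁻⁴ m²; T_body⁴ − T_wall⁴ = 9.166×10¹² − 7.774×10¹¹ = 8.389×10¹² K⁴.
|P_net| = 0.33·5.67×10⁻⁸·1.815×10⁻⁴·8.389×10¹².

P_net ≈ 28.5 W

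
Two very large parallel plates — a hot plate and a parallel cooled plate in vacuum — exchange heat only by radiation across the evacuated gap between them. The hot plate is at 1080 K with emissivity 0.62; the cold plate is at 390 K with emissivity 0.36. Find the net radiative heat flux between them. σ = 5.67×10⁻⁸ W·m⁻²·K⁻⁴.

q ≈ 22400 W/m²

For two infinite grey parallel plates, q = σ(T₁⁴ − T₂⁴)/(1/ε₁ + 1/ε₂ − 1).
T₁⁴ − T₂⁴ = 1.360×10¹² − 2.313×10¹⁰ = 1.337×10¹² K⁴.
1/ε₁ + 1/ε₂ − 1 = 1.613 + 2.778 − 1 = 3.391.
q = 5.67×10⁻⁸ × 1.337×10¹² / 3.391.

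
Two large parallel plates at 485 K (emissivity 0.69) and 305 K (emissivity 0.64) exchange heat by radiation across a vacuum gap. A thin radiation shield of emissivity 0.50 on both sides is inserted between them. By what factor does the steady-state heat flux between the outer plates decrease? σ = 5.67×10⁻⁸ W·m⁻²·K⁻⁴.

Without shield: q₀ = σΔ(T⁴)/(1/ε₁+1/ε₂−1) with denominator 2.012.
With shield the two gaps are in series; the resistances add: (1/ε₁+1/ε_s−1)+(1/ε_s+1/ε₂−1) = 2.449+2.562 = 5.012.
Heat-flux ratio q₀/q = 5.012/2.012.

factor ≈ 2.49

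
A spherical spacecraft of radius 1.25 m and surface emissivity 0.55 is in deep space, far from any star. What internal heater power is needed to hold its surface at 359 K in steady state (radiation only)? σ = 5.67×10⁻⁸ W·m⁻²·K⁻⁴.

P ≈ 10200 W

P = εσ·4πr²·T⁴.
4πr² = 19.63 m²; T⁴ = 1.661×10¹⁰ K⁴.
P = 0.55·5.67×10⁻⁸·19.63·1.661×10¹⁰.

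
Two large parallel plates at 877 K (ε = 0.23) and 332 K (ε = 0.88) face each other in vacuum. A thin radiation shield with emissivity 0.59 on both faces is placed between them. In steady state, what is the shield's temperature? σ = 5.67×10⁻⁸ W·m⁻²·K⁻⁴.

T_s ≈ 639 K

In steady state the net flux on the hot side equals that on the cold side.
σ(T₁⁴−T_s⁴)/D₁ = σ(T_s⁴−T₂⁴)/D₂, with D₁ = 1/ε₁+1/ε_s−1 = 5.043, D₂ = 1/ε_s+1/ε₂−1 = 1.831.
Solve for T_s⁴: T_s⁴ = (D₂·T₁⁴ + D₁·T₂⁴)/(D₁+D₂) = 1.665×10¹¹ K⁴.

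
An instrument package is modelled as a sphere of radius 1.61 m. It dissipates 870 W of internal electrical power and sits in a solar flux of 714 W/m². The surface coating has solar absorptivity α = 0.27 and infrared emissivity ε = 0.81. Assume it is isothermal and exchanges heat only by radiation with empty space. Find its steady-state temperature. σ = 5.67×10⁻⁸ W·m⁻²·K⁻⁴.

T ≈ 201 K

At steady state, absorbed solar power + internal power = radiated power.
Absorbed: α·S·A_cross = 0.27·714·8.143 = 1570 W (cross-section πr²).
Total input = 1570 + 870 = 2440 W.
Radiated: εσ·A_surf·T⁴ with A_surf = 4πr² = 32.57 m².
T⁴ = 2440/(0.81·5.67×10⁻⁸·32.57) = 1.631×10⁹ K⁴.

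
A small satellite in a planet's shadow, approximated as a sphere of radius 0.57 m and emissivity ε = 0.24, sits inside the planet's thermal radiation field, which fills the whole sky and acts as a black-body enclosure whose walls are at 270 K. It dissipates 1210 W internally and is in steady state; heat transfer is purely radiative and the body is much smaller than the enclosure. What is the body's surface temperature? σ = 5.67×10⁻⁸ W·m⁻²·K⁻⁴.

For a small grey body in a large enclosure, net radiated power = εσA(T⁴ − T_w⁴).
Steady state: P = εσA(T⁴ − T_w⁴) with A = 4πr² = 4.083 m².
T⁴ = P/(εσA) + T_w⁴ = 1210/(0.24·5.67×10⁻⁸·4.083) + (270)⁴
    = 2.178×10¹⁰ + 5.314×10⁹ = 2.709×10¹⁰ K⁴.

T ≈ 406 K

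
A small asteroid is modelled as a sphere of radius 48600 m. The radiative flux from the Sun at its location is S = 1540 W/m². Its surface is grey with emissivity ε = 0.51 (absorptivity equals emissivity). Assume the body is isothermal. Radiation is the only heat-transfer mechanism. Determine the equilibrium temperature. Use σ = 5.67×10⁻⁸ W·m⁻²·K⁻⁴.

T ≈ 287 K

At equilibrium, absorbed power = emitted power.
Absorbing cross-section = πr² = 7.420×10⁹ m²; emitting surface = 4πr² = 2.968×10¹⁰ m² (ratio 4).
εS·A_cross = εσ·A_surf·T⁴  ⇒  T⁴ = S/(4σ)   (ε cancels).
T⁴ = 1540/(4·5.67×10⁻⁸) = 6.790×10⁹ K⁴.
T = (6.790×10⁹)^(1/4).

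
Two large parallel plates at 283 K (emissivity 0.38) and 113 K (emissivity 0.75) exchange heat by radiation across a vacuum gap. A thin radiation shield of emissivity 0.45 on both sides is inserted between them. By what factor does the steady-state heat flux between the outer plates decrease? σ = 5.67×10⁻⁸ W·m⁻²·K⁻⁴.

factor ≈ 2.16

Without shield: q₀ = σΔ(T⁴)/(1/ε₁+1/ε₂−1) with denominator 2.965.
With shield the two gaps are in series; the resistances add: (1/ε₁+1/ε_s−1)+(1/ε_s+1/ε₂−1) = 3.854+2.556 = 6.409.
Heat-flux ratio q₀/q = 6.409/2.965.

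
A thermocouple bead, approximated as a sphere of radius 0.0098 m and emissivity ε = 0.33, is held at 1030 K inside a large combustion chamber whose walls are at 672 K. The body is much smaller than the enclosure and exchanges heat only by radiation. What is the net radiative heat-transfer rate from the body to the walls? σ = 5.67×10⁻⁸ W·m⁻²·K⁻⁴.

For a small grey body in a large enclosure: P_net = εσA(T_body⁴ − T_wall⁴).
A = 4πr² = 0.001207 m²; T_body⁴ − T_wall⁴ = 1.126×10¹² − 2.039×10¹¹ = 9.216×10¹¹ K⁴.
|P_net| = 0.33·5.67×10⁻⁸·0.001207·9.216×10¹¹.

P_net ≈ 20.8 W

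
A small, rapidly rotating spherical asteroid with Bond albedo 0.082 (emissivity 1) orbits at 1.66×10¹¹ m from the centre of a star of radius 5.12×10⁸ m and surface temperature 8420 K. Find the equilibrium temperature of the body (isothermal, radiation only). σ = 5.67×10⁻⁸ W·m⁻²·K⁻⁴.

The star's surface emits σT_*⁴; at distance d the flux is S = σT_*⁴(R_*/d)².
S = 5.67×10⁻⁸·(8420)⁴·(5.12×10⁸/1.66×10¹¹)² = 2711 W/m².
For an isothermal sphere T⁴ = (1−a)S/(4σ) = 1.097×10¹⁰ K⁴.

T ≈ 324 K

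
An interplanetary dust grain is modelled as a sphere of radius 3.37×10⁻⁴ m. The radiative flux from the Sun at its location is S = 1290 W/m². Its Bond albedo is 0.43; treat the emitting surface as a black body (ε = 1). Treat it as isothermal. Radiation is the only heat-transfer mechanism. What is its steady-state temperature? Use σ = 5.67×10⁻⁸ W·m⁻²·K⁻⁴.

At equilibrium, absorbed power = emitted power.
Absorbing cross-section = πr² = 3.568×10⁻⁷ m²; emitting surface = 4πr² = 1.427×10⁻⁶ m² (ratio 4).
(1−a)S·A_cross = εσ·A_surf·T⁴  ⇒  T⁴ = (1−a)S/(4σ).
T⁴ = 0.570·1290/(4·5.67×10⁻⁸) = 3.242×10⁹ K⁴.
T = (3.242×10⁹)^(1/4).

T ≈ 239 K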